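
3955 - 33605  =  -29650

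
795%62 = 51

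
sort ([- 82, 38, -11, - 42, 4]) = [ - 82,-42, - 11, 4, 38] 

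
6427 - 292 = 6135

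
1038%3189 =1038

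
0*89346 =0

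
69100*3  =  207300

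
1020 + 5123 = 6143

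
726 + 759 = 1485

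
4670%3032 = 1638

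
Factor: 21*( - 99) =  - 3^3*7^1 * 11^1 =- 2079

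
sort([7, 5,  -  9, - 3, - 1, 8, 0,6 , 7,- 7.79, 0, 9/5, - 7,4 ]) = [ - 9, - 7.79,-7, - 3, - 1, 0, 0, 9/5,4,5, 6,7, 7, 8]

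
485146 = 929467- 444321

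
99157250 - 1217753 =97939497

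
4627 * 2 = 9254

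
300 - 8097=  - 7797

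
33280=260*128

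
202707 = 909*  223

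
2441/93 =2441/93=   26.25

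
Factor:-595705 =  - 5^1*11^1* 10831^1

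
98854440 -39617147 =59237293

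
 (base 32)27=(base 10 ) 71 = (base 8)107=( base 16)47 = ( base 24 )2n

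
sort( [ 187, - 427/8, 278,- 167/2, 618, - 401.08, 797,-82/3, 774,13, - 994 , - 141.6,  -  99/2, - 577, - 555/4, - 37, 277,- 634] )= [  -  994, - 634, - 577, - 401.08, - 141.6, - 555/4 , - 167/2, - 427/8  , -99/2, - 37, - 82/3, 13,187,277, 278, 618,774,797 ]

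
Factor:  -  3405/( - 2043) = 3^( -1)*5^1 = 5/3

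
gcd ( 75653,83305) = 1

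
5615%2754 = 107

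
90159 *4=360636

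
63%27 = 9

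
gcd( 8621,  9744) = 1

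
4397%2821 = 1576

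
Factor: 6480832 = 2^6*131^1*773^1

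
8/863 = 8/863 = 0.01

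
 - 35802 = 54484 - 90286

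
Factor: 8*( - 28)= - 224 = - 2^5 *7^1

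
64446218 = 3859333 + 60586885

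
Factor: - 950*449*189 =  -2^1*3^3*5^2*7^1*19^1*449^1 = -  80617950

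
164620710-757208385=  - 592587675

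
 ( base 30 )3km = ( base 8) 6372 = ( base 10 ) 3322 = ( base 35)2ow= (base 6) 23214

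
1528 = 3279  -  1751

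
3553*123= 437019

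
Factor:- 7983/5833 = - 3^2  *19^ ( - 1)*307^(-1)*887^1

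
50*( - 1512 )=  -  75600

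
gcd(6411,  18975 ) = 3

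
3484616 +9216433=12701049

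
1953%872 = 209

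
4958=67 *74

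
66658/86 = 33329/43 =775.09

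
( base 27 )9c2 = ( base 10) 6887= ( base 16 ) 1ae7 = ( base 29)85E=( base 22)E51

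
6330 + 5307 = 11637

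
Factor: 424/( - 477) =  - 8/9= - 2^3*3^( - 2) 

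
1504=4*376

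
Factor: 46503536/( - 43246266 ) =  - 23251768/21623133 = - 2^3 * 3^( - 1) * 7^(-1 ) * 17^( - 1 )*37^( - 1 )*1637^( - 1)*2906471^1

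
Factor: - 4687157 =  - 797^1* 5881^1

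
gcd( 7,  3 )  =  1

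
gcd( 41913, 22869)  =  9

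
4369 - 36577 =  - 32208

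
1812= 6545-4733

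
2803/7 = 400 + 3/7=   400.43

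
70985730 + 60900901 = 131886631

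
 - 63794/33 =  -1934 + 28/33 = - 1933.15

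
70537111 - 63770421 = 6766690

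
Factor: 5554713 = 3^1*1851571^1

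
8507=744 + 7763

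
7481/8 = 7481/8 = 935.12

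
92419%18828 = 17107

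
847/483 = 1 + 52/69 = 1.75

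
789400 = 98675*8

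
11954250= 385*31050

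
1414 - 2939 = - 1525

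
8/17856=1/2232=0.00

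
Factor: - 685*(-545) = 5^2 * 109^1 * 137^1 = 373325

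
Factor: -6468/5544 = - 7/6  =  -2^( - 1) * 3^(-1 ) * 7^1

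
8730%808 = 650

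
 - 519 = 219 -738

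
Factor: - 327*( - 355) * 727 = 3^1 * 5^1*71^1*109^1 * 727^1 = 84393795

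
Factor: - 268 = - 2^2*67^1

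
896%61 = 42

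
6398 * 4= 25592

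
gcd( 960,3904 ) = 64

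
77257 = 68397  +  8860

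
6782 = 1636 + 5146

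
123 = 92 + 31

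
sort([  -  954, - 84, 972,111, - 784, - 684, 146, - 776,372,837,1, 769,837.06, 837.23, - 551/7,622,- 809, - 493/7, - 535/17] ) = [ - 954, - 809,-784, - 776, -684, - 84,-551/7, - 493/7 ,  -  535/17, 1,111,  146,  372,622,769, 837,837.06,837.23,972] 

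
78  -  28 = 50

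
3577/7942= 3577/7942 = 0.45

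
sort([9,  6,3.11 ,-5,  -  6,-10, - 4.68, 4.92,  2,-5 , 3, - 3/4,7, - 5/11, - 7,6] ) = [  -  10, - 7, -6, - 5 , - 5, - 4.68, - 3/4, - 5/11,2, 3, 3.11, 4.92,6, 6,7,  9 ] 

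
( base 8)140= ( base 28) 3c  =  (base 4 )1200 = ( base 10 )96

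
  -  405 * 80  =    -  32400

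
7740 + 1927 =9667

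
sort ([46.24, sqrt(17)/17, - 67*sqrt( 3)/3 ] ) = [ - 67*sqrt (3)/3,  sqrt( 17)/17,46.24]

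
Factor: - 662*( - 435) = 2^1 * 3^1* 5^1*29^1*331^1= 287970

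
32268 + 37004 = 69272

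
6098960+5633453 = 11732413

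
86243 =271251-185008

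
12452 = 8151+4301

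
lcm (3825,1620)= 137700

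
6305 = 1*6305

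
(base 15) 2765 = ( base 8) 20344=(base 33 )7O5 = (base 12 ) 4A58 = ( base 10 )8420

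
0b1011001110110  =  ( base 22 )bj8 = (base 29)6O8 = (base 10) 5750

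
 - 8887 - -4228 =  - 4659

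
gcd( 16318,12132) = 2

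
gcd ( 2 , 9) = 1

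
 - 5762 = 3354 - 9116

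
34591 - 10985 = 23606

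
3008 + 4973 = 7981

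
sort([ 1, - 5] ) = [ - 5, 1]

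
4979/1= 4979  =  4979.00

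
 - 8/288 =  - 1  +  35/36 = -0.03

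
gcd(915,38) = 1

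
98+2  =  100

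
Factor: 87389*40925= 3576394825= 5^2*31^1*1637^1*2819^1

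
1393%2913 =1393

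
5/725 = 1/145 = 0.01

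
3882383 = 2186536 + 1695847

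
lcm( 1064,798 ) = 3192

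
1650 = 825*2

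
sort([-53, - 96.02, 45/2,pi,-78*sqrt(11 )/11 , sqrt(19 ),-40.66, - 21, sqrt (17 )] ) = [-96.02 , - 53,-40.66,-78*sqrt ( 11 )/11,  -  21,pi,sqrt ( 17),sqrt ( 19), 45/2 ]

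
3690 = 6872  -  3182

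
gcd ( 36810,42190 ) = 10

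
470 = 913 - 443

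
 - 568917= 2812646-3381563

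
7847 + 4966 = 12813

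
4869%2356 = 157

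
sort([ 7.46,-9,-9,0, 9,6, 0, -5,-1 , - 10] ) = [-10, - 9, - 9, - 5, - 1,0,0,6,7.46,9]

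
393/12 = 131/4=32.75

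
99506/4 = 24876 + 1/2 = 24876.50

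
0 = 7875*0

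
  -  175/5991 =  - 1  +  5816/5991 = - 0.03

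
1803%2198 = 1803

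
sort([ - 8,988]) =[ - 8, 988 ] 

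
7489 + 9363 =16852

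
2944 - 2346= 598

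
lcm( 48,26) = 624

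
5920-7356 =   -  1436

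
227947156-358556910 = -130609754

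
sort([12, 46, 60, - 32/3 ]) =[ - 32/3, 12,46, 60]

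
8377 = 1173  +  7204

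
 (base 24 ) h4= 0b110011100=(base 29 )e6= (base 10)412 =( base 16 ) 19c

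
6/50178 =1/8363 =0.00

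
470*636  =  298920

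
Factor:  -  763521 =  - 3^1*11^1*17^1*1361^1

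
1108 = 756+352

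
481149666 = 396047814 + 85101852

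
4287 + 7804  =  12091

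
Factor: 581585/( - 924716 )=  - 2^ (  -  2)*5^1*13^( - 1) *41^1 *2837^1 * 17783^(-1 )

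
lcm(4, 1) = 4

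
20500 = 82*250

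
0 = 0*457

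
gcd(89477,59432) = 1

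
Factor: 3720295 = 5^1*19^1*39161^1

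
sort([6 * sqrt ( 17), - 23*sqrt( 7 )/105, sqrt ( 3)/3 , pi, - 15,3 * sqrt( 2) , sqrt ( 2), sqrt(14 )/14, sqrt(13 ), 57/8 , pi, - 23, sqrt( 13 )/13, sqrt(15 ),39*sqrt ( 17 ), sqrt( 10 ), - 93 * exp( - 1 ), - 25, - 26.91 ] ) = [ - 93*exp ( - 1 ), - 26.91, - 25, - 23,  -  15,-23*sqrt (7 )/105,sqrt(14 )/14, sqrt( 13)/13,  sqrt ( 3) /3, sqrt( 2), pi, pi , sqrt(10 ), sqrt ( 13 ), sqrt( 15 ) , 3*sqrt( 2) , 57/8, 6*sqrt(17),  39*sqrt(17 ) ]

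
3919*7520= 29470880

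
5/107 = 5/107 = 0.05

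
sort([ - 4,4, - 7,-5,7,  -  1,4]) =[ - 7, - 5,- 4, - 1, 4, 4,  7 ]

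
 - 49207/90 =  - 547 + 23/90 = - 546.74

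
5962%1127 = 327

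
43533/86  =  506 + 17/86 = 506.20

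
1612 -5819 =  - 4207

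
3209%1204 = 801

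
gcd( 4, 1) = 1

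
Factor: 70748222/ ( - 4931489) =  - 2^1*2293^1*15427^1*4931489^(-1 ) 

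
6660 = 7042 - 382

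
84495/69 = 1224 + 13/23 = 1224.57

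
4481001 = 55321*81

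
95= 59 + 36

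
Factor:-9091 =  - 9091^1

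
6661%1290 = 211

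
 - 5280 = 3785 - 9065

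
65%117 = 65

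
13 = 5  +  8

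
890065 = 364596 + 525469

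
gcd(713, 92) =23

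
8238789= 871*9459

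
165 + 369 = 534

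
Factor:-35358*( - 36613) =1294562454 = 2^1* 3^1*19^1*41^1*47^1*71^1 * 83^1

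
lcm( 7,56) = 56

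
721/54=721/54 = 13.35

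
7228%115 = 98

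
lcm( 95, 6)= 570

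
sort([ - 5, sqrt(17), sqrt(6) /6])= [ - 5,sqrt(6)/6 , sqrt(17 )]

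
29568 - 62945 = -33377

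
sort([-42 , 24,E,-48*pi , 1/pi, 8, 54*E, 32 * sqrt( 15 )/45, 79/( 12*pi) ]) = [ - 48*pi, - 42, 1/pi, 79/(12*pi), E,32*sqrt(15 ) /45,  8, 24,  54 *E]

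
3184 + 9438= 12622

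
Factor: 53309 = 53309^1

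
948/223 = 948/223 = 4.25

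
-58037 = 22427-80464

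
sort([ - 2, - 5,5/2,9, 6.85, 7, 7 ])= [ - 5, - 2, 5/2,6.85,7,7,9]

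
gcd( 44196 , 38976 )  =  348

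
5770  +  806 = 6576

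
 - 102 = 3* ( - 34) 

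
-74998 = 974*( - 77)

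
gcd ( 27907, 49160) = 1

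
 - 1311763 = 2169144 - 3480907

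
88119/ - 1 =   -  88119 + 0/1 = - 88119.00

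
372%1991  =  372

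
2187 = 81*27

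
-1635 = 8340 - 9975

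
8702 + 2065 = 10767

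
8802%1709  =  257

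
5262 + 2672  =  7934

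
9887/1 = 9887  =  9887.00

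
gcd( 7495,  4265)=5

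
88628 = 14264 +74364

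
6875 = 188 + 6687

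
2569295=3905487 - 1336192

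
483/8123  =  483/8123=0.06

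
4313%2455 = 1858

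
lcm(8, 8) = 8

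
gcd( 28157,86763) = 1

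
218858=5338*41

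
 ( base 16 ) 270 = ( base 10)624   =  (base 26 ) o0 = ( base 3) 212010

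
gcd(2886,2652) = 78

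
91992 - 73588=18404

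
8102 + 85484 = 93586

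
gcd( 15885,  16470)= 45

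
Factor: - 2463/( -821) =3 =3^1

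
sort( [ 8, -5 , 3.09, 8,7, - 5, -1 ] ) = [ - 5 ,  -  5, - 1,3.09, 7, 8, 8]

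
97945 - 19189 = 78756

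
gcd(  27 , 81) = 27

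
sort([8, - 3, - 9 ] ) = [ - 9, - 3,8 ] 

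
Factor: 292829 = 103^1*2843^1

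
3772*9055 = 34155460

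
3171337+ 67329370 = 70500707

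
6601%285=46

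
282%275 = 7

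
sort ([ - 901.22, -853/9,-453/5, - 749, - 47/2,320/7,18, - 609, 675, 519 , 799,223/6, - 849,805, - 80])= [ - 901.22, - 849,-749, - 609,-853/9, - 453/5,  -  80, - 47/2,18, 223/6, 320/7, 519, 675,799,  805]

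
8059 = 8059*1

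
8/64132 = 2/16033 = 0.00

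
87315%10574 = 2723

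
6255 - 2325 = 3930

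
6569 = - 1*( - 6569)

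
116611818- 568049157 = -451437339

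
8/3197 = 8/3197 =0.00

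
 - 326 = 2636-2962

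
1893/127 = 14 + 115/127 = 14.91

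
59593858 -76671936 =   -  17078078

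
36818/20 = 1840+ 9/10 = 1840.90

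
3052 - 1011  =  2041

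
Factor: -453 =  -3^1*151^1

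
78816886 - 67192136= 11624750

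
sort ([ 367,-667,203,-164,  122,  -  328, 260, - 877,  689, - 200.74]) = [ - 877, - 667,-328, - 200.74, - 164,  122, 203,260, 367, 689]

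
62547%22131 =18285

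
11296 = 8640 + 2656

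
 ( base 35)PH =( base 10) 892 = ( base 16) 37c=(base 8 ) 1574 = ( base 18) 2da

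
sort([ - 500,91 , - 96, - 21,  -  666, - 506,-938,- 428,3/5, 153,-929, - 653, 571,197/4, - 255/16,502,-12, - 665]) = [ - 938, - 929, - 666,-665, - 653, - 506,  -  500, - 428, - 96, - 21 ,-255/16,  -  12,3/5,197/4, 91,  153,502,571]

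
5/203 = 5/203 = 0.02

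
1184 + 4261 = 5445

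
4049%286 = 45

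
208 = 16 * 13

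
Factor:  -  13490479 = - 13490479^1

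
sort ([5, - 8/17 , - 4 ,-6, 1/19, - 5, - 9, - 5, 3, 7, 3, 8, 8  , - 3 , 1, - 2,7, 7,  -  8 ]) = [ - 9,-8, - 6, - 5, - 5, - 4, - 3, - 2,  -  8/17, 1/19, 1 , 3, 3, 5, 7,  7, 7, 8, 8] 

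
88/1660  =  22/415 = 0.05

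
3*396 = 1188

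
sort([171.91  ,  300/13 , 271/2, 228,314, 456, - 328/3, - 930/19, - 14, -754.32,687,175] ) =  [ - 754.32, - 328/3,  -  930/19, - 14,300/13,  271/2,171.91 , 175, 228,314, 456,687] 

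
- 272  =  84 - 356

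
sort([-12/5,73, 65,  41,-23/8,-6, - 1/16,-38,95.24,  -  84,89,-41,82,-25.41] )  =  [-84,-41,  -  38, - 25.41,-6, - 23/8, - 12/5,-1/16 , 41, 65,  73, 82,89,95.24 ]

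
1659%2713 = 1659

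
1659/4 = 1659/4 = 414.75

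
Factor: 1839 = 3^1*613^1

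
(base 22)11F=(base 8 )1011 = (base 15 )24B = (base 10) 521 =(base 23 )mf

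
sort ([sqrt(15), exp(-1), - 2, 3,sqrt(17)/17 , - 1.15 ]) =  [ - 2 , - 1.15,sqrt(17)/17, exp ( - 1 ),  3,sqrt(15)]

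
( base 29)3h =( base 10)104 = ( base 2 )1101000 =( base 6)252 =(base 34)32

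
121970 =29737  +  92233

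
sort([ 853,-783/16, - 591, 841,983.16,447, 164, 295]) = [-591, - 783/16,164,295, 447,841,853,983.16] 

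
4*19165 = 76660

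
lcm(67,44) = 2948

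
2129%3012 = 2129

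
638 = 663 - 25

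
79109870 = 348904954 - 269795084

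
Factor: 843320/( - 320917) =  - 2^3*5^1*29^1 * 269^( - 1 )*727^1*1193^( - 1 )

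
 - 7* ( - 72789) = 509523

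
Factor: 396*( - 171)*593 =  - 2^2*3^4*11^1* 19^1*593^1 = -40155588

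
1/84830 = 1/84830 = 0.00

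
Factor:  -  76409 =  -109^1*701^1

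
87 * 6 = 522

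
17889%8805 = 279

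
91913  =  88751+3162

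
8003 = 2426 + 5577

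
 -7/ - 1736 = 1/248 = 0.00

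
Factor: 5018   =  2^1 * 13^1*193^1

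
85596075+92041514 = 177637589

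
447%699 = 447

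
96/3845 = 96/3845 = 0.02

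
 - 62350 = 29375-91725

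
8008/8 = 1001 = 1001.00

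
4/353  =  4/353 = 0.01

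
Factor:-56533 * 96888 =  - 2^3* 3^1 * 11^1*367^1*56533^1 = - 5477369304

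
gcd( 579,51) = 3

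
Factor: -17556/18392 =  - 21/22 = -  2^( - 1 )*3^1*7^1*11^( - 1)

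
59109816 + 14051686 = 73161502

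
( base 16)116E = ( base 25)73c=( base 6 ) 32354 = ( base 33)437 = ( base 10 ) 4462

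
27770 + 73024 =100794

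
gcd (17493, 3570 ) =357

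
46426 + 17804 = 64230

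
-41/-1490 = 41/1490 =0.03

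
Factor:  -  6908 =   -  2^2*11^1*157^1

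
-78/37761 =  - 1 + 12561/12587 = -0.00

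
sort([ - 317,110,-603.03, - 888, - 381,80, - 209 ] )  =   [ - 888,-603.03, - 381, - 317, - 209,80,110]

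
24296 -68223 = - 43927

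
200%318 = 200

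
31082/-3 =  - 10361 + 1/3=- 10360.67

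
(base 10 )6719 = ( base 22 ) dj9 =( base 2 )1101000111111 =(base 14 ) 263D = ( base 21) F4K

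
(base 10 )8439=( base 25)DCE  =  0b10000011110111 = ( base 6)103023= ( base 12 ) 4a73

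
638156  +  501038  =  1139194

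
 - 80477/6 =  - 80477/6= - 13412.83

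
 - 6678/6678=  - 1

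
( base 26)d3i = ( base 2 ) 10001010110100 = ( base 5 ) 241014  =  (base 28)B98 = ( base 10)8884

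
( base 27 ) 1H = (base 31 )1D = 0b101100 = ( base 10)44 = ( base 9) 48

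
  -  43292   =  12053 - 55345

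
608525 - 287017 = 321508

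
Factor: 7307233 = 2141^1*3413^1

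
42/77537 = 42/77537 = 0.00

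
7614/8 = 951 + 3/4=951.75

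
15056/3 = 15056/3 = 5018.67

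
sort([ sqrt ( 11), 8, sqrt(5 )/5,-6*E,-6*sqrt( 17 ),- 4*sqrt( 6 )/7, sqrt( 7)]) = [ - 6*sqrt (17 ), -6*E,-4*sqrt( 6 )/7, sqrt( 5) /5, sqrt( 7), sqrt ( 11),8] 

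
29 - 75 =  - 46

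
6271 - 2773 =3498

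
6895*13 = 89635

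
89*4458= 396762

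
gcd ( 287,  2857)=1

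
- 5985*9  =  -53865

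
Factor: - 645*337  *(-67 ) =3^1*5^1 * 43^1 * 67^1 * 337^1= 14563455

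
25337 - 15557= 9780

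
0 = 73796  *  0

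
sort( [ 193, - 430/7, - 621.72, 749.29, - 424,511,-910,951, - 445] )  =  [-910, - 621.72, - 445, - 424, - 430/7, 193, 511,749.29, 951 ]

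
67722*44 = 2979768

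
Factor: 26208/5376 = 2^( - 3)*3^1 *13^1 =39/8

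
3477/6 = 1159/2= 579.50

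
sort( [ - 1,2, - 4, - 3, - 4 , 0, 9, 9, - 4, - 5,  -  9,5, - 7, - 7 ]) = [ - 9, - 7 , - 7,-5, - 4,  -  4,  -  4, - 3, - 1,0,2,5,9,9] 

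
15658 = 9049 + 6609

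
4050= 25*162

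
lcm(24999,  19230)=249990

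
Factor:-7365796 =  -2^2 *23^2*59^2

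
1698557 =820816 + 877741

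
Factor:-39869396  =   - 2^2*7^1*23^1*61909^1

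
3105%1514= 77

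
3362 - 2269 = 1093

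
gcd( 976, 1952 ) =976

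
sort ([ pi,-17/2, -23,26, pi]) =[ - 23, - 17/2, pi, pi , 26 ] 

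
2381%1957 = 424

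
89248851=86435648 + 2813203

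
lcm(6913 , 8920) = 276520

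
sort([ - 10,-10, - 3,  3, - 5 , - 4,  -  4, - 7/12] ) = [- 10,  -  10,-5, - 4 ,-4,-3,-7/12, 3]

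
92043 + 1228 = 93271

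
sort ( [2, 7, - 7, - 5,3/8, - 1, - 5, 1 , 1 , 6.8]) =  [ - 7,- 5,- 5, - 1,  3/8, 1, 1, 2,6.8,  7]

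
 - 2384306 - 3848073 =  -6232379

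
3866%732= 206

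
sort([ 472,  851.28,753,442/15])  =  [442/15 , 472, 753,851.28]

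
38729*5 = 193645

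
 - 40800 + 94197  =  53397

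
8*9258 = 74064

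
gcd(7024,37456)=16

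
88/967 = 88/967 = 0.09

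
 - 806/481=-2 + 12/37 = -1.68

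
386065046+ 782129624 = 1168194670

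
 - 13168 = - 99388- - 86220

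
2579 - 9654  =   - 7075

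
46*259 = 11914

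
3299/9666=3299/9666=   0.34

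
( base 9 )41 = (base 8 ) 45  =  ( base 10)37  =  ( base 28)19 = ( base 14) 29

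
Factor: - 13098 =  -2^1  *3^1*37^1*59^1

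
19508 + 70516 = 90024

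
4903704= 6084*806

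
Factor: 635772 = 2^2 * 3^1 * 52981^1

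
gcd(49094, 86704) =2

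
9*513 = 4617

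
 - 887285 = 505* ( - 1757)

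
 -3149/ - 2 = 3149/2 = 1574.50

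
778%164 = 122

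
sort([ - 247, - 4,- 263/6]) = [- 247, - 263/6, - 4 ]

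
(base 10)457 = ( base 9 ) 557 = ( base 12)321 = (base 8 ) 711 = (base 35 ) d2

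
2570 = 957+1613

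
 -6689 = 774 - 7463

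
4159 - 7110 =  - 2951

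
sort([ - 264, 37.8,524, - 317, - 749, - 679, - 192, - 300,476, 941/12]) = [ - 749,-679, - 317,- 300, - 264, - 192,37.8, 941/12,476, 524 ] 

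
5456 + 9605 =15061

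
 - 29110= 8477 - 37587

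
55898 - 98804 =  - 42906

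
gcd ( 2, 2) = 2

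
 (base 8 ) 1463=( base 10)819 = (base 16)333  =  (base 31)qd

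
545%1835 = 545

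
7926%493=38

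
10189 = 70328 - 60139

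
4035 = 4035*1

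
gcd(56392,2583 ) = 7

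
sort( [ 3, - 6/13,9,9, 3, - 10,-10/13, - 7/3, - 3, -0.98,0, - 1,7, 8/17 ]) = [ - 10, - 3, - 7/3 , - 1 , - 0.98, -10/13,-6/13,0 , 8/17, 3, 3,  7, 9,  9]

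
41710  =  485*86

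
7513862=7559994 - 46132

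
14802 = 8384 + 6418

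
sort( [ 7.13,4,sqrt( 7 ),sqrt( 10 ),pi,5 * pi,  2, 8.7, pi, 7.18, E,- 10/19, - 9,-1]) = [-9,-1, - 10/19,2,sqrt( 7 ),E, pi, pi , sqrt( 10 ),4, 7.13, 7.18, 8.7,5*pi ] 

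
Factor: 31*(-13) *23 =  - 9269  =  - 13^1*23^1*31^1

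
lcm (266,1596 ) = 1596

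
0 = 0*84136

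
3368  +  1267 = 4635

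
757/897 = 757/897= 0.84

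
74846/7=74846/7 = 10692.29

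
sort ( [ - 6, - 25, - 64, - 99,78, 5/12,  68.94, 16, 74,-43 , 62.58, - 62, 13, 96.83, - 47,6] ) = [-99, - 64, - 62 , - 47, - 43 ,-25, - 6,5/12, 6 , 13, 16 , 62.58,68.94, 74, 78,96.83]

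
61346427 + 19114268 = 80460695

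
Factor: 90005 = 5^1*47^1*383^1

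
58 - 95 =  -37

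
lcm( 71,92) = 6532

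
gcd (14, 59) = 1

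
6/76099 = 6/76099 = 0.00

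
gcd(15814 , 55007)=1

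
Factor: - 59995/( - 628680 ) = 2^( - 3)*3^( - 1)*31^( - 1 )*71^1 = 71/744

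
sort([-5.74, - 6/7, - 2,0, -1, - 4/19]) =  [ - 5.74, - 2, - 1,-6/7, - 4/19,0]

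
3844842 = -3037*( - 1266)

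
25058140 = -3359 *( - 7460) 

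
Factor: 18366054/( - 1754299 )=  - 2^1*3^1*7^1*61^( - 1)*28759^( - 1 )*437287^1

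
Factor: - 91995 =-3^1*5^1*6133^1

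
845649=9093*93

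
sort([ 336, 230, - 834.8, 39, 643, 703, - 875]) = [ - 875,-834.8,39 , 230,336 , 643, 703]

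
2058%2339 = 2058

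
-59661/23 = -2594+1/23 = -  2593.96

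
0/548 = 0=0.00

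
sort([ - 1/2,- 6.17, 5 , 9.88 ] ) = [ - 6.17, - 1/2,5, 9.88 ] 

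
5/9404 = 5/9404 = 0.00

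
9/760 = 9/760 = 0.01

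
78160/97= 78160/97 = 805.77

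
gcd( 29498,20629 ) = 49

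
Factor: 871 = 13^1*67^1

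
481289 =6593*73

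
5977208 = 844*7082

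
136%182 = 136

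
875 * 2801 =2450875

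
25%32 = 25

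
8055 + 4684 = 12739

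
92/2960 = 23/740 = 0.03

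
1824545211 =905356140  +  919189071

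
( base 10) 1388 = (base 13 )82A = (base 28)1LG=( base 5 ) 21023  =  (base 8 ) 2554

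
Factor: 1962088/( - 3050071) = - 2^3*245261^1*3050071^( - 1 )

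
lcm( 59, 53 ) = 3127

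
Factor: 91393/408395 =5^( - 1)*13^( - 1 )*61^( - 1)*103^( - 1 )*91393^1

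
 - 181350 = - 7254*25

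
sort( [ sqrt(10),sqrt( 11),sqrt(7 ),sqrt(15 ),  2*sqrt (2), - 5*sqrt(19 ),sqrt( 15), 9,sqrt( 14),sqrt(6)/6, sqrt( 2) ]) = [ - 5*sqrt (19),sqrt( 6)/6, sqrt(  2), sqrt (7 ),2*sqrt ( 2),sqrt( 10), sqrt( 11),sqrt( 14 ),  sqrt( 15) , sqrt (15),9]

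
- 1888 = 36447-38335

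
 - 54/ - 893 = 54/893 = 0.06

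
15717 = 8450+7267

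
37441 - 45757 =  - 8316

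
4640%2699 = 1941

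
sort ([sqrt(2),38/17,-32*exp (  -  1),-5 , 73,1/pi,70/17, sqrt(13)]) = [-32 * exp(-1), - 5,1/pi , sqrt(2 ) , 38/17,sqrt( 13 ),70/17  ,  73]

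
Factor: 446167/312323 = 11^(  -  1) * 173^1*2579^1*28393^( - 1)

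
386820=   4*96705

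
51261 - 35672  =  15589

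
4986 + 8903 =13889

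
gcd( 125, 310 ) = 5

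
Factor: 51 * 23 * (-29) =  - 3^1*17^1 * 23^1*29^1  =  -34017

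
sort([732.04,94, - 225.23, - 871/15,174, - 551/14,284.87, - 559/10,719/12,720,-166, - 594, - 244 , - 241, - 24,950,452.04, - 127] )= [ - 594, - 244, - 241,- 225.23,-166, - 127,-871/15, - 559/10 , - 551/14, - 24,719/12, 94,174,284.87,452.04, 720, 732.04 , 950] 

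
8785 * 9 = 79065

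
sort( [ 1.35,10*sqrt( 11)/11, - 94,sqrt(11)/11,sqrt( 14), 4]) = [ - 94 , sqrt( 11)/11, 1.35,10*sqrt( 11) /11,sqrt ( 14 ), 4]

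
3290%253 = 1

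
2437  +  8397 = 10834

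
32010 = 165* 194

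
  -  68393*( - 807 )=55193151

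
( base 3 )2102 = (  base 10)65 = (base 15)45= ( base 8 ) 101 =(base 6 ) 145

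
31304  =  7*4472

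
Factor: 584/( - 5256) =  - 1/9= - 3^( -2 ) 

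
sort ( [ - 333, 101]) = [-333, 101] 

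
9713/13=9713/13 = 747.15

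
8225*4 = 32900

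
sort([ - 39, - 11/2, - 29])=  [  -  39, - 29 , - 11/2 ] 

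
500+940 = 1440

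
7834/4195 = 7834/4195  =  1.87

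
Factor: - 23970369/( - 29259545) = 3^1 * 5^( - 1 )*7^( - 1 ) * 197^1*40559^1 * 835987^( - 1) 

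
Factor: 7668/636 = 3^2*53^( - 1 ) * 71^1 = 639/53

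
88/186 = 44/93 = 0.47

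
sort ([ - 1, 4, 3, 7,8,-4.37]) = [ - 4.37,  -  1,3,4,7,8]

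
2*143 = 286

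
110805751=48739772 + 62065979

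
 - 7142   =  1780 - 8922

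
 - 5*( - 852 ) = 4260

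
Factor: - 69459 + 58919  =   - 10540  =  -2^2*5^1*17^1*31^1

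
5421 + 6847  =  12268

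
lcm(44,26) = 572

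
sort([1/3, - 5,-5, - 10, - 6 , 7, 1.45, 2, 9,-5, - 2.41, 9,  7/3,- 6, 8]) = [ - 10, - 6, - 6,-5, - 5, - 5, - 2.41,  1/3, 1.45, 2, 7/3, 7,8, 9, 9]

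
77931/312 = 249  +  81/104= 249.78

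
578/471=578/471 = 1.23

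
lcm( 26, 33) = 858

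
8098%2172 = 1582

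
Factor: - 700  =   - 2^2*5^2 * 7^1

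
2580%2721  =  2580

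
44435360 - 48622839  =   - 4187479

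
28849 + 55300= 84149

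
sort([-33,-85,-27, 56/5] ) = [-85, - 33,-27,56/5 ]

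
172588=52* 3319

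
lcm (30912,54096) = 216384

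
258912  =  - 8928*(-29) 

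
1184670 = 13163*90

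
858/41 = 858/41 = 20.93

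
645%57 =18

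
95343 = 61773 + 33570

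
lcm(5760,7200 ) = 28800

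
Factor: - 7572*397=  - 3006084 = - 2^2*3^1*397^1  *  631^1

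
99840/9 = 11093 + 1/3 = 11093.33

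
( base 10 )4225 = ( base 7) 15214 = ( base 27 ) 5LD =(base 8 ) 10201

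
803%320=163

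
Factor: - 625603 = -11^1*56873^1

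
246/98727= 82/32909 =0.00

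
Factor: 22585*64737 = 1462085145 = 3^2*5^1*4517^1*7193^1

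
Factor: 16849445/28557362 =2^(  -  1)*5^1*541^1*6229^1 * 14278681^( - 1)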